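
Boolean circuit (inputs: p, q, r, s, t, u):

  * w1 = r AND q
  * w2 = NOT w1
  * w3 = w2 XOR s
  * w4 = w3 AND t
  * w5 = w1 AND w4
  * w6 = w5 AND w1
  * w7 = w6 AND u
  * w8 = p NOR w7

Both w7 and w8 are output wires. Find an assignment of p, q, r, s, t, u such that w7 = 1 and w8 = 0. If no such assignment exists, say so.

Check with p=0 q=1 r=1 s=1 t=1 u=1:
w1 = r AND q = 1 AND 1 = 1
w2 = NOT w1 = NOT 1 = 0
w3 = w2 XOR s = 0 XOR 1 = 1
w4 = w3 AND t = 1 AND 1 = 1
w5 = w1 AND w4 = 1 AND 1 = 1
w6 = w5 AND w1 = 1 AND 1 = 1
w7 = w6 AND u = 1 AND 1 = 1
w8 = p NOR w7 = 0 NOR 1 = 0
So w7 = 1 and w8 = 0.

p=0 q=1 r=1 s=1 t=1 u=1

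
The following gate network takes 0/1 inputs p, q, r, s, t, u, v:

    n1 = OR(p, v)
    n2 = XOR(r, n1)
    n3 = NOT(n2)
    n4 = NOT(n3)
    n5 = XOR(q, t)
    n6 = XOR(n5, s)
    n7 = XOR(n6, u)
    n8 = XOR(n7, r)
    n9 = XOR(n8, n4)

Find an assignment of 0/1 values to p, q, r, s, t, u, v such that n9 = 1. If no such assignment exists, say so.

n9 = XOR(n8, n4) must be 1, so n8 and n4 differ.
Check with p=0 q=0 r=1 s=1 t=1 u=0 v=1:
n1 = OR(p, v) = OR(0, 1) = 1
n2 = XOR(r, n1) = XOR(1, 1) = 0
n3 = NOT(n2) = NOT 0 = 1
n4 = NOT(n3) = NOT 1 = 0
n5 = XOR(q, t) = XOR(0, 1) = 1
n6 = XOR(n5, s) = XOR(1, 1) = 0
n7 = XOR(n6, u) = XOR(0, 0) = 0
n8 = XOR(n7, r) = XOR(0, 1) = 1
n9 = XOR(n8, n4) = XOR(1, 0) = 1
So n9 = 1 as required.

p=0 q=0 r=1 s=1 t=1 u=0 v=1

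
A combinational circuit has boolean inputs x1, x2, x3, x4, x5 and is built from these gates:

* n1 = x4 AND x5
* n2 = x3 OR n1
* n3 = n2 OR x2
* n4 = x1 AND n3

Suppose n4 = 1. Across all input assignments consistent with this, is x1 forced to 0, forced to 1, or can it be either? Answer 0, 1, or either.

n4 = x1 AND n3 must be 1, so both x1 = 1 and n3 = 1.
n3 = n2 OR x2 must be 1, so at least one of n2, x2 is 1.
Every assignment with n4 = 1 has x1 = 1; there are 13 such assignment(s).

1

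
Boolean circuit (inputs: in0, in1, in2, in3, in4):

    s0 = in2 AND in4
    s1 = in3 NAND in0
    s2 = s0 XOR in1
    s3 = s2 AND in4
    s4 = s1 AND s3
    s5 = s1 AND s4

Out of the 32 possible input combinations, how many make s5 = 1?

6

s5 = s1 AND s4 must be 1, so both s1 = 1 and s4 = 1.
s1 = in3 NAND in0 must be 1, so at least one of in3, in0 is 0.
s4 = s1 AND s3 must be 1, so both s1 = 1 and s3 = 1.
Satisfying assignments:
  in0=0, in1=0, in2=1, in3=0, in4=1
  in0=0, in1=0, in2=1, in3=1, in4=1
  in0=0, in1=1, in2=0, in3=0, in4=1
  in0=0, in1=1, in2=0, in3=1, in4=1
  in0=1, in1=0, in2=1, in3=0, in4=1
  in0=1, in1=1, in2=0, in3=0, in4=1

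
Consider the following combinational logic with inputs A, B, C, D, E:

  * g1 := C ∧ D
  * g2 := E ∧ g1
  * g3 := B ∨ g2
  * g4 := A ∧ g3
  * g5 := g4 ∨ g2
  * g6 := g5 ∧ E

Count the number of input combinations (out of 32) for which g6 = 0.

25

g6 = g5 ∧ E must be 0, so at least one of g5, E is 0.
Enumerating the 32 input combinations, 25 give g6 = 0 and 7 give g6 = 1.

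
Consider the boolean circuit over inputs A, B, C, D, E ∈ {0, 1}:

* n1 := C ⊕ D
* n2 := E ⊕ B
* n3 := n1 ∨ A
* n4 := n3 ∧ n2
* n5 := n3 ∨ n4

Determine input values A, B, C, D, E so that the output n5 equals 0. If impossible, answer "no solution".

A=0, B=0, C=1, D=1, E=1

n5 = n3 ∨ n4 must be 0, so both n3 = 0 and n4 = 0.
n3 = n1 ∨ A must be 0, so both n1 = 0 and A = 0.
n4 = n3 ∧ n2 must be 0, so at least one of n3, n2 is 0.
Check with A=0, B=0, C=1, D=1, E=1:
n1 = C ⊕ D = 1 ⊕ 1 = 0
n2 = E ⊕ B = 1 ⊕ 0 = 1
n3 = n1 ∨ A = 0 ∨ 0 = 0
n4 = n3 ∧ n2 = 0 ∧ 1 = 0
n5 = n3 ∨ n4 = 0 ∨ 0 = 0
So n5 = 0 as required.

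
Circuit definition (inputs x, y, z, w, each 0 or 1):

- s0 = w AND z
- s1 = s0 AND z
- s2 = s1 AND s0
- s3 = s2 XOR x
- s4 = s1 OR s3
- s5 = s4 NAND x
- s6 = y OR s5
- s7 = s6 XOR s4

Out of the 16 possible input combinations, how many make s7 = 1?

s7 = s6 XOR s4 must be 1, so s6 and s4 differ.
Enumerating the 16 input combinations, 10 give s7 = 1 and 6 give s7 = 0.

10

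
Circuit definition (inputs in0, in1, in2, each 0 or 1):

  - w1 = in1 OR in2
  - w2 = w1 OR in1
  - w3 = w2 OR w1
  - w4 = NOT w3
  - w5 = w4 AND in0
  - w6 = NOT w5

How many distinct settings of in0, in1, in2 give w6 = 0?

1

w6 = NOT w5 must be 0, so w5 = 1.
w5 = w4 AND in0 must be 1, so both w4 = 1 and in0 = 1.
Satisfying assignments:
  in0=1, in1=0, in2=0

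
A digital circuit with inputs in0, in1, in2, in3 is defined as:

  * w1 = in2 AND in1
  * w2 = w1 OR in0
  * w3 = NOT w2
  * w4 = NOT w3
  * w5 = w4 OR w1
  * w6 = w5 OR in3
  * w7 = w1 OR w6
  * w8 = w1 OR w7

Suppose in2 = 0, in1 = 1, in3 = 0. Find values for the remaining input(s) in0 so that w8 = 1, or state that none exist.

in0=1

w8 = w1 OR w7 must be 1, so at least one of w1, w7 is 1.
Check with in2 = 0, in1 = 1, in3 = 0 and in0=1:
w1 = in2 AND in1 = 0 AND 1 = 0
w2 = w1 OR in0 = 0 OR 1 = 1
w3 = NOT w2 = NOT 1 = 0
w4 = NOT w3 = NOT 0 = 1
w5 = w4 OR w1 = 1 OR 0 = 1
w6 = w5 OR in3 = 1 OR 0 = 1
w7 = w1 OR w6 = 0 OR 1 = 1
w8 = w1 OR w7 = 0 OR 1 = 1
So w8 = 1.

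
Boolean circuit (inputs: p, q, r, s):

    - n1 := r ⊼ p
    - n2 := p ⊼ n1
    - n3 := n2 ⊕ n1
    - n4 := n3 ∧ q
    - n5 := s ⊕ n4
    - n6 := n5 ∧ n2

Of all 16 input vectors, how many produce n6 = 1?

n6 = n5 ∧ n2 must be 1, so both n5 = 1 and n2 = 1.
Enumerating the 16 input combinations, 6 give n6 = 1 and 10 give n6 = 0.

6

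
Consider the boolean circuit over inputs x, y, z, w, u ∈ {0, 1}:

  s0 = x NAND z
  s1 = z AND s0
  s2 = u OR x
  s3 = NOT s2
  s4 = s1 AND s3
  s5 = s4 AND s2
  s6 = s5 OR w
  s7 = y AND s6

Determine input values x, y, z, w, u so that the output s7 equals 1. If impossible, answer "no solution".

Check with x=1 y=1 z=0 w=1 u=1:
s0 = x NAND z = 1 NAND 0 = 1
s1 = z AND s0 = 0 AND 1 = 0
s2 = u OR x = 1 OR 1 = 1
s3 = NOT s2 = NOT 1 = 0
s4 = s1 AND s3 = 0 AND 0 = 0
s5 = s4 AND s2 = 0 AND 1 = 0
s6 = s5 OR w = 0 OR 1 = 1
s7 = y AND s6 = 1 AND 1 = 1
So s7 = 1 as required.

x=1 y=1 z=0 w=1 u=1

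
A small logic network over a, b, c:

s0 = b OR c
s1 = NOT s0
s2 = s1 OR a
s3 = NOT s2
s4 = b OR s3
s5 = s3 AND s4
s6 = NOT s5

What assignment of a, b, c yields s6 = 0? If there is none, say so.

s6 = NOT s5 must be 0, so s5 = 1.
Check with a=0, b=1, c=0:
s0 = b OR c = 1 OR 0 = 1
s1 = NOT s0 = NOT 1 = 0
s2 = s1 OR a = 0 OR 0 = 0
s3 = NOT s2 = NOT 0 = 1
s4 = b OR s3 = 1 OR 1 = 1
s5 = s3 AND s4 = 1 AND 1 = 1
s6 = NOT s5 = NOT 1 = 0
So s6 = 0 as required.

a=0, b=1, c=0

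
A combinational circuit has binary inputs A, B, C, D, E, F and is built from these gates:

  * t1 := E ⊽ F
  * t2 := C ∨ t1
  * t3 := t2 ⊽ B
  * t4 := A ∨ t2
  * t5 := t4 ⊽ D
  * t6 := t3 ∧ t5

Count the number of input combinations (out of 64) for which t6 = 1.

3

t6 = t3 ∧ t5 must be 1, so both t3 = 1 and t5 = 1.
t3 = t2 ⊽ B must be 1, so both t2 = 0 and B = 0.
t5 = t4 ⊽ D must be 1, so both t4 = 0 and D = 0.
Enumerating the 64 input combinations, 3 give t6 = 1 and 61 give t6 = 0.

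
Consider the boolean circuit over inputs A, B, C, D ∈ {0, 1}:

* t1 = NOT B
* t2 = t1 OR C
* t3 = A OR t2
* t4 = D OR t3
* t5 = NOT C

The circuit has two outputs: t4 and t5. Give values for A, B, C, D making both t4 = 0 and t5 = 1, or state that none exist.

A=0, B=1, C=0, D=0

Check with A=0, B=1, C=0, D=0:
t1 = NOT B = NOT 1 = 0
t2 = t1 OR C = 0 OR 0 = 0
t3 = A OR t2 = 0 OR 0 = 0
t4 = D OR t3 = 0 OR 0 = 0
t5 = NOT C = NOT 0 = 1
So t4 = 0 and t5 = 1.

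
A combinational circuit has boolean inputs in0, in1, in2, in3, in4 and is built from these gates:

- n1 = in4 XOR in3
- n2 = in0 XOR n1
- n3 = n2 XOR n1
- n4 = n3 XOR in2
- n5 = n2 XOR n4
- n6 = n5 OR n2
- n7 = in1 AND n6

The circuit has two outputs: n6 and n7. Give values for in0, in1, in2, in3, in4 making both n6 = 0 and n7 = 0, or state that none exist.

in0=1, in1=0, in2=1, in3=0, in4=1

Check with in0=1, in1=0, in2=1, in3=0, in4=1:
n1 = in4 XOR in3 = 1 XOR 0 = 1
n2 = in0 XOR n1 = 1 XOR 1 = 0
n3 = n2 XOR n1 = 0 XOR 1 = 1
n4 = n3 XOR in2 = 1 XOR 1 = 0
n5 = n2 XOR n4 = 0 XOR 0 = 0
n6 = n5 OR n2 = 0 OR 0 = 0
n7 = in1 AND n6 = 0 AND 0 = 0
So n6 = 0 and n7 = 0.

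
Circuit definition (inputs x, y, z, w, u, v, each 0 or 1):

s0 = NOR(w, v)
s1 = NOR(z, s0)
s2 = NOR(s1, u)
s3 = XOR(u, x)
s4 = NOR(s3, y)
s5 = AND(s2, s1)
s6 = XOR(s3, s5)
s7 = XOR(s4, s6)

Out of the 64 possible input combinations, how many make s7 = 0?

16

s7 = XOR(s4, s6) must be 0, so s4 and s6 are equal.
Enumerating the 64 input combinations, 16 give s7 = 0 and 48 give s7 = 1.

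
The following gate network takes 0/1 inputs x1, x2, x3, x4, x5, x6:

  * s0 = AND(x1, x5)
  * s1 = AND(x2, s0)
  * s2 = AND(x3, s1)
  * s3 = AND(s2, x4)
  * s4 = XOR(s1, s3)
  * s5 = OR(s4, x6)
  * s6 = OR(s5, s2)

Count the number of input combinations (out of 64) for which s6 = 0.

28

s6 = OR(s5, s2) must be 0, so both s5 = 0 and s2 = 0.
Enumerating the 64 input combinations, 28 give s6 = 0 and 36 give s6 = 1.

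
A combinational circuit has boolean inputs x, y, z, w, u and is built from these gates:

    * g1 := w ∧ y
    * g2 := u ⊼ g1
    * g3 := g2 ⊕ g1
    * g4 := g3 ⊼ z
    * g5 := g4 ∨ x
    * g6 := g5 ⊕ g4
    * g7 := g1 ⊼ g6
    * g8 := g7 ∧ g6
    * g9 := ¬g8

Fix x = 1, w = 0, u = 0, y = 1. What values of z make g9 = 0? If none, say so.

z=1

g9 = ¬g8 must be 0, so g8 = 1.
Check with x = 1, w = 0, u = 0, y = 1 and z=1:
g1 = w ∧ y = 0 ∧ 1 = 0
g2 = u ⊼ g1 = 0 ⊼ 0 = 1
g3 = g2 ⊕ g1 = 1 ⊕ 0 = 1
g4 = g3 ⊼ z = 1 ⊼ 1 = 0
g5 = g4 ∨ x = 0 ∨ 1 = 1
g6 = g5 ⊕ g4 = 1 ⊕ 0 = 1
g7 = g1 ⊼ g6 = 0 ⊼ 1 = 1
g8 = g7 ∧ g6 = 1 ∧ 1 = 1
g9 = ¬g8 = ¬1 = 0
So g9 = 0.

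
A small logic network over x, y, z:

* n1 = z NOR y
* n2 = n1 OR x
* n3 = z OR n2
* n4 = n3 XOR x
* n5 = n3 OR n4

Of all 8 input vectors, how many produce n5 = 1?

7

n5 = n3 OR n4 must be 1, so at least one of n3, n4 is 1.
Enumerating the 8 input combinations, 7 give n5 = 1 and 1 give n5 = 0.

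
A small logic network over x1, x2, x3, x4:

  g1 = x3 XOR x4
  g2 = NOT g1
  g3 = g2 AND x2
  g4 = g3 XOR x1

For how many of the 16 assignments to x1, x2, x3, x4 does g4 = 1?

8

g4 = g3 XOR x1 must be 1, so g3 and x1 differ.
Enumerating the 16 input combinations, 8 give g4 = 1 and 8 give g4 = 0.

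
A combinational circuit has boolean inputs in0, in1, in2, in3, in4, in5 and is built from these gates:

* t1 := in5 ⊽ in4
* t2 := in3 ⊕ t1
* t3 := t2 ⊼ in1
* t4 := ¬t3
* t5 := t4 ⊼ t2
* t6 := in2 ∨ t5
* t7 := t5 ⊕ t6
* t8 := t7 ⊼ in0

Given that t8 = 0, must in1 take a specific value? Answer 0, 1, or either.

t8 = t7 ⊼ in0 must be 0, so both t7 = 1 and in0 = 1.
t7 = t5 ⊕ t6 must be 1, so t5 and t6 differ.
Every assignment with t8 = 0 has in1 = 1; there are 4 such assignment(s).
  in0=1, in1=1, in2=1, in3=0, in4=0, in5=0
  in0=1, in1=1, in2=1, in3=1, in4=0, in5=1
  in0=1, in1=1, in2=1, in3=1, in4=1, in5=0
  in0=1, in1=1, in2=1, in3=1, in4=1, in5=1

1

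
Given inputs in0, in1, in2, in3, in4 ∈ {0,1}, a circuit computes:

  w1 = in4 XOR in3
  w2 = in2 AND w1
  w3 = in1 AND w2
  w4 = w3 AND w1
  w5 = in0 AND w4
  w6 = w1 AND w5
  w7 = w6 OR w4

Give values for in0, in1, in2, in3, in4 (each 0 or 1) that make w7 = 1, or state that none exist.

in0=0, in1=1, in2=1, in3=0, in4=1

w7 = w6 OR w4 must be 1, so at least one of w6, w4 is 1.
Check with in0=0, in1=1, in2=1, in3=0, in4=1:
w1 = in4 XOR in3 = 1 XOR 0 = 1
w2 = in2 AND w1 = 1 AND 1 = 1
w3 = in1 AND w2 = 1 AND 1 = 1
w4 = w3 AND w1 = 1 AND 1 = 1
w5 = in0 AND w4 = 0 AND 1 = 0
w6 = w1 AND w5 = 1 AND 0 = 0
w7 = w6 OR w4 = 0 OR 1 = 1
So w7 = 1 as required.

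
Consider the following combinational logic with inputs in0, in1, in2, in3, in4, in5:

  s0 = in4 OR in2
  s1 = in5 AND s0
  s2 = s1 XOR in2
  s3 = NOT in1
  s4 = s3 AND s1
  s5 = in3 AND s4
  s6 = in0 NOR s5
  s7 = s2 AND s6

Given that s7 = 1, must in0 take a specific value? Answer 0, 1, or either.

0

s7 = s2 AND s6 must be 1, so both s2 = 1 and s6 = 1.
s2 = s1 XOR in2 must be 1, so s1 and in2 differ.
Every assignment with s7 = 1 has in0 = 0; there are 11 such assignment(s).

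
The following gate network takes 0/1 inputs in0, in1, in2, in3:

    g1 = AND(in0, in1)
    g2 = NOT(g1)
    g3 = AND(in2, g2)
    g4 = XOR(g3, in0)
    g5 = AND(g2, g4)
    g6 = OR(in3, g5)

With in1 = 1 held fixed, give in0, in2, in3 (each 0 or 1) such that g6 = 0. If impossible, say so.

g6 = OR(in3, g5) must be 0, so both in3 = 0 and g5 = 0.
Check with in1 = 1 and in0=0, in2=0, in3=0:
g1 = AND(in0, in1) = AND(0, 1) = 0
g2 = NOT(g1) = NOT 0 = 1
g3 = AND(in2, g2) = AND(0, 1) = 0
g4 = XOR(g3, in0) = XOR(0, 0) = 0
g5 = AND(g2, g4) = AND(1, 0) = 0
g6 = OR(in3, g5) = OR(0, 0) = 0
So g6 = 0.

in0=0, in2=0, in3=0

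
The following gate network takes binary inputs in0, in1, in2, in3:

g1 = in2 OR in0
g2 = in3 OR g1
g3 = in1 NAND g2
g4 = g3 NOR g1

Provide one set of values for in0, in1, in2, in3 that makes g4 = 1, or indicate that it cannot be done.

g4 = g3 NOR g1 must be 1, so both g3 = 0 and g1 = 0.
g3 = in1 NAND g2 must be 0, so both in1 = 1 and g2 = 1.
Check with in0=0, in1=1, in2=0, in3=1:
g1 = in2 OR in0 = 0 OR 0 = 0
g2 = in3 OR g1 = 1 OR 0 = 1
g3 = in1 NAND g2 = 1 NAND 1 = 0
g4 = g3 NOR g1 = 0 NOR 0 = 1
So g4 = 1 as required.

in0=0, in1=1, in2=0, in3=1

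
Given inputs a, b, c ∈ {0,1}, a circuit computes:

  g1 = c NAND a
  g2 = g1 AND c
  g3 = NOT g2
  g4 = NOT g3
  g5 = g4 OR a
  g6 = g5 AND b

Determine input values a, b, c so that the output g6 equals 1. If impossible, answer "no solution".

g6 = g5 AND b must be 1, so both g5 = 1 and b = 1.
g5 = g4 OR a must be 1, so at least one of g4, a is 1.
Check with a=1 b=1 c=1:
g1 = c NAND a = 1 NAND 1 = 0
g2 = g1 AND c = 0 AND 1 = 0
g3 = NOT g2 = NOT 0 = 1
g4 = NOT g3 = NOT 1 = 0
g5 = g4 OR a = 0 OR 1 = 1
g6 = g5 AND b = 1 AND 1 = 1
So g6 = 1 as required.

a=1 b=1 c=1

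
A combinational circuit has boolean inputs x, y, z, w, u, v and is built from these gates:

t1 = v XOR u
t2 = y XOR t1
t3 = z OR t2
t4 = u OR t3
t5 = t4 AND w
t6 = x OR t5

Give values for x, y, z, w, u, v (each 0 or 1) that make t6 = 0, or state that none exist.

x=0 y=1 z=1 w=0 u=0 v=0

t6 = x OR t5 must be 0, so both x = 0 and t5 = 0.
t5 = t4 AND w must be 0, so at least one of t4, w is 0.
Check with x=0 y=1 z=1 w=0 u=0 v=0:
t1 = v XOR u = 0 XOR 0 = 0
t2 = y XOR t1 = 1 XOR 0 = 1
t3 = z OR t2 = 1 OR 1 = 1
t4 = u OR t3 = 0 OR 1 = 1
t5 = t4 AND w = 1 AND 0 = 0
t6 = x OR t5 = 0 OR 0 = 0
So t6 = 0 as required.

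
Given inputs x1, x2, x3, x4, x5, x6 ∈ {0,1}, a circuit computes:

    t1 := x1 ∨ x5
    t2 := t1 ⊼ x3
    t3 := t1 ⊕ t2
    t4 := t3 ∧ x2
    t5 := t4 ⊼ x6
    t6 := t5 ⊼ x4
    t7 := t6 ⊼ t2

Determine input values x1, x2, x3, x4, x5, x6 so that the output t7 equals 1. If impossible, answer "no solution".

x1=1 x2=1 x3=1 x4=1 x5=0 x6=0

Check with x1=1 x2=1 x3=1 x4=1 x5=0 x6=0:
t1 = x1 ∨ x5 = 1 ∨ 0 = 1
t2 = t1 ⊼ x3 = 1 ⊼ 1 = 0
t3 = t1 ⊕ t2 = 1 ⊕ 0 = 1
t4 = t3 ∧ x2 = 1 ∧ 1 = 1
t5 = t4 ⊼ x6 = 1 ⊼ 0 = 1
t6 = t5 ⊼ x4 = 1 ⊼ 1 = 0
t7 = t6 ⊼ t2 = 0 ⊼ 0 = 1
So t7 = 1 as required.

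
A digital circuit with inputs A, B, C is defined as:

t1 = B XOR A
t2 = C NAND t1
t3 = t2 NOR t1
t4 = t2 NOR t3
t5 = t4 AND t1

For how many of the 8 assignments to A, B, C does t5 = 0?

6

t5 = t4 AND t1 must be 0, so at least one of t4, t1 is 0.
Enumerating the 8 input combinations, 6 give t5 = 0 and 2 give t5 = 1.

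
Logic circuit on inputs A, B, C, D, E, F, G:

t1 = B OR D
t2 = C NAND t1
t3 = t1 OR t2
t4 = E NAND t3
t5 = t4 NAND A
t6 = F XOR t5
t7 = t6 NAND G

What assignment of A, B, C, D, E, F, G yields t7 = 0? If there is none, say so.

t7 = t6 NAND G must be 0, so both t6 = 1 and G = 1.
Check with A=0, B=1, C=1, D=1, E=1, F=0, G=1:
t1 = B OR D = 1 OR 1 = 1
t2 = C NAND t1 = 1 NAND 1 = 0
t3 = t1 OR t2 = 1 OR 0 = 1
t4 = E NAND t3 = 1 NAND 1 = 0
t5 = t4 NAND A = 0 NAND 0 = 1
t6 = F XOR t5 = 0 XOR 1 = 1
t7 = t6 NAND G = 1 NAND 1 = 0
So t7 = 0 as required.

A=0, B=1, C=1, D=1, E=1, F=0, G=1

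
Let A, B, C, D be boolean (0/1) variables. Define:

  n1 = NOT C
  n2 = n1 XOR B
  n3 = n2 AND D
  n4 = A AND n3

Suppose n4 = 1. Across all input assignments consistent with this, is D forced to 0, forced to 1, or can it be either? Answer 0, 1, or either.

n4 = A AND n3 must be 1, so both A = 1 and n3 = 1.
n3 = n2 AND D must be 1, so both n2 = 1 and D = 1.
n2 = n1 XOR B must be 1, so n1 and B differ.
Every assignment with n4 = 1 has D = 1; there are 2 such assignment(s).
  A=1, B=0, C=0, D=1
  A=1, B=1, C=1, D=1

1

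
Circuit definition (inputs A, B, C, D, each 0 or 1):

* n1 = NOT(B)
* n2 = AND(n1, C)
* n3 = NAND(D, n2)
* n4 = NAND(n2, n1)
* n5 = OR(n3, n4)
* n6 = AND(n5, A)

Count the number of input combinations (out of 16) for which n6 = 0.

9

n6 = AND(n5, A) must be 0, so at least one of n5, A is 0.
Enumerating the 16 input combinations, 9 give n6 = 0 and 7 give n6 = 1.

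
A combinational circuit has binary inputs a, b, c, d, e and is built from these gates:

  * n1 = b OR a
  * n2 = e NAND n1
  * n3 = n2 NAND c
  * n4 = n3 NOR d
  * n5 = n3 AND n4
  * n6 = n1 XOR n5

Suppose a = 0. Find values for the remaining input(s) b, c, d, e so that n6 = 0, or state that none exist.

Check with a = 0 and b=0, c=0, d=1, e=1:
n1 = b OR a = 0 OR 0 = 0
n2 = e NAND n1 = 1 NAND 0 = 1
n3 = n2 NAND c = 1 NAND 0 = 1
n4 = n3 NOR d = 1 NOR 1 = 0
n5 = n3 AND n4 = 1 AND 0 = 0
n6 = n1 XOR n5 = 0 XOR 0 = 0
So n6 = 0.

b=0, c=0, d=1, e=1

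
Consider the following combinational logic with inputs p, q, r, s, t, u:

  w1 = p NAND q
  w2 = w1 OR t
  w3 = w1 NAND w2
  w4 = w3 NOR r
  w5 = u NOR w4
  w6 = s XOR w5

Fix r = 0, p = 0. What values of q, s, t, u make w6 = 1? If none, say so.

q=1 s=1 t=0 u=0

Check with r = 0, p = 0 and q=1, s=1, t=0, u=0:
w1 = p NAND q = 0 NAND 1 = 1
w2 = w1 OR t = 1 OR 0 = 1
w3 = w1 NAND w2 = 1 NAND 1 = 0
w4 = w3 NOR r = 0 NOR 0 = 1
w5 = u NOR w4 = 0 NOR 1 = 0
w6 = s XOR w5 = 1 XOR 0 = 1
So w6 = 1.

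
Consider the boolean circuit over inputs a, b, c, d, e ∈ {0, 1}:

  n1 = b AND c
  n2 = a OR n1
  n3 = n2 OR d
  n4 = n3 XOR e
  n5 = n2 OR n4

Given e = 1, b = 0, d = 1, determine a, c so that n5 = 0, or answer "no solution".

n5 = n2 OR n4 must be 0, so both n2 = 0 and n4 = 0.
Check with e = 1, b = 0, d = 1 and a=0, c=1:
n1 = b AND c = 0 AND 1 = 0
n2 = a OR n1 = 0 OR 0 = 0
n3 = n2 OR d = 0 OR 1 = 1
n4 = n3 XOR e = 1 XOR 1 = 0
n5 = n2 OR n4 = 0 OR 0 = 0
So n5 = 0.

a=0 c=1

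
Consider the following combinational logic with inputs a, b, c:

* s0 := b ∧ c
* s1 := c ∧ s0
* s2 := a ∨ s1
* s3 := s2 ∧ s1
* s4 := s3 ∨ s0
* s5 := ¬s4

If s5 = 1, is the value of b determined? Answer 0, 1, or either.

either

Both values of b occur among assignments with s5 = 1:
  b=0: a=0, b=0, c=0
  b=1: a=0, b=1, c=0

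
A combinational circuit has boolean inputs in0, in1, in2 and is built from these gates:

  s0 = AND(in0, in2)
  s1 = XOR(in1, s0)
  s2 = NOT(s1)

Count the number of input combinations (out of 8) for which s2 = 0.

4

s2 = NOT(s1) must be 0, so s1 = 1.
s1 = XOR(in1, s0) must be 1, so in1 and s0 differ.
Satisfying assignments:
  in0=0, in1=1, in2=0
  in0=0, in1=1, in2=1
  in0=1, in1=0, in2=1
  in0=1, in1=1, in2=0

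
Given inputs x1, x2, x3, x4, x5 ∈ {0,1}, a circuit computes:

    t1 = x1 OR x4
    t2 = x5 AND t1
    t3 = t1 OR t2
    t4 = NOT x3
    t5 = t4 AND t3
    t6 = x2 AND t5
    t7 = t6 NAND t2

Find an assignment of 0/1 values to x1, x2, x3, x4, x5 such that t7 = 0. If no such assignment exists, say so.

t7 = t6 NAND t2 must be 0, so both t6 = 1 and t2 = 1.
t6 = x2 AND t5 must be 1, so both x2 = 1 and t5 = 1.
Check with x1=1, x2=1, x3=0, x4=1, x5=1:
t1 = x1 OR x4 = 1 OR 1 = 1
t2 = x5 AND t1 = 1 AND 1 = 1
t3 = t1 OR t2 = 1 OR 1 = 1
t4 = NOT x3 = NOT 0 = 1
t5 = t4 AND t3 = 1 AND 1 = 1
t6 = x2 AND t5 = 1 AND 1 = 1
t7 = t6 NAND t2 = 1 NAND 1 = 0
So t7 = 0 as required.

x1=1, x2=1, x3=0, x4=1, x5=1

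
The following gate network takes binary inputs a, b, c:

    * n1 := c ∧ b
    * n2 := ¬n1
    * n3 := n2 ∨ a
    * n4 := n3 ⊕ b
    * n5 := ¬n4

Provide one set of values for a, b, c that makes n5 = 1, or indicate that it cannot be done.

n5 = ¬n4 must be 1, so n4 = 0.
Check with a=0 b=1 c=0:
n1 = c ∧ b = 0 ∧ 1 = 0
n2 = ¬n1 = ¬0 = 1
n3 = n2 ∨ a = 1 ∨ 0 = 1
n4 = n3 ⊕ b = 1 ⊕ 1 = 0
n5 = ¬n4 = ¬0 = 1
So n5 = 1 as required.

a=0 b=1 c=0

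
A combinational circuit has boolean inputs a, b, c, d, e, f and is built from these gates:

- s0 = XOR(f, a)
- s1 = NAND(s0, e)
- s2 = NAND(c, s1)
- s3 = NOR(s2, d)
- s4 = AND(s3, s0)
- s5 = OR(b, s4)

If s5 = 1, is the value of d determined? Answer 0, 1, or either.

Both values of d occur among assignments with s5 = 1:
  d=0: a=0, b=0, c=1, d=0, e=0, f=1
  d=1: a=0, b=1, c=0, d=1, e=0, f=0

either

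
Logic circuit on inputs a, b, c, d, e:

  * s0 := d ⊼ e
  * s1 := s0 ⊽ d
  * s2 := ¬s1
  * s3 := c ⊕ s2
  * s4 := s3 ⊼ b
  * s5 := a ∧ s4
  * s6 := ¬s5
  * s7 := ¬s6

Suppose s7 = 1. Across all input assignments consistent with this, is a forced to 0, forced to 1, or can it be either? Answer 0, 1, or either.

1

s7 = ¬s6 must be 1, so s6 = 0.
s6 = ¬s5 must be 0, so s5 = 1.
Every assignment with s7 = 1 has a = 1; there are 12 such assignment(s).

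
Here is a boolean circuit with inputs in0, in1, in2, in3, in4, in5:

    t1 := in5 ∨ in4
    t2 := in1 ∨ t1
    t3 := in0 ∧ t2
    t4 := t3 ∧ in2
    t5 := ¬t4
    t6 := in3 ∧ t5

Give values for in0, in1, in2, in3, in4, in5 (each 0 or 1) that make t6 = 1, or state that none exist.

Check with in0=0, in1=1, in2=1, in3=1, in4=1, in5=0:
t1 = in5 ∨ in4 = 0 ∨ 1 = 1
t2 = in1 ∨ t1 = 1 ∨ 1 = 1
t3 = in0 ∧ t2 = 0 ∧ 1 = 0
t4 = t3 ∧ in2 = 0 ∧ 1 = 0
t5 = ¬t4 = ¬0 = 1
t6 = in3 ∧ t5 = 1 ∧ 1 = 1
So t6 = 1 as required.

in0=0, in1=1, in2=1, in3=1, in4=1, in5=0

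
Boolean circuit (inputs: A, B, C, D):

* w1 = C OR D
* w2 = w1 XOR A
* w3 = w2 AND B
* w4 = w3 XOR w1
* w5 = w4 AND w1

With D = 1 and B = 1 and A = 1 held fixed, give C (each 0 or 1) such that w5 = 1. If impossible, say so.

w5 = w4 AND w1 must be 1, so both w4 = 1 and w1 = 1.
Check with D = 1 and B = 1 and A = 1 and C=0:
w1 = C OR D = 0 OR 1 = 1
w2 = w1 XOR A = 1 XOR 1 = 0
w3 = w2 AND B = 0 AND 1 = 0
w4 = w3 XOR w1 = 0 XOR 1 = 1
w5 = w4 AND w1 = 1 AND 1 = 1
So w5 = 1.

C=0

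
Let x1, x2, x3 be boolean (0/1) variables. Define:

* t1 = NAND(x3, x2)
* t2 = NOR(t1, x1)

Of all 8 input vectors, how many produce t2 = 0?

t2 = NOR(t1, x1) must be 0, so at least one of t1, x1 is 1.
Enumerating the 8 input combinations, 7 give t2 = 0 and 1 give t2 = 1.

7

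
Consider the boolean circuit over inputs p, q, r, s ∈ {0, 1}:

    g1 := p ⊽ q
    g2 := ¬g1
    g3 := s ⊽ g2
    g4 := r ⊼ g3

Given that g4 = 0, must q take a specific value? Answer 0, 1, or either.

g4 = r ⊼ g3 must be 0, so both r = 1 and g3 = 1.
Every assignment with g4 = 0 has q = 0; there are 1 such assignment(s).
  p=0, q=0, r=1, s=0

0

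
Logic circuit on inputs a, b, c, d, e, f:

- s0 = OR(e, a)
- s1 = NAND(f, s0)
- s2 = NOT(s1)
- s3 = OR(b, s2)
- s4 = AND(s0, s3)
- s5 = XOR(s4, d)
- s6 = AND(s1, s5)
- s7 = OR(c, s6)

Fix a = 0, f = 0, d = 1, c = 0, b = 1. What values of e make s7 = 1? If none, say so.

e=0

s7 = OR(c, s6) must be 1, so at least one of c, s6 is 1.
Check with a = 0, f = 0, d = 1, c = 0, b = 1 and e=0:
s0 = OR(e, a) = OR(0, 0) = 0
s1 = NAND(f, s0) = NAND(0, 0) = 1
s2 = NOT(s1) = NOT 1 = 0
s3 = OR(b, s2) = OR(1, 0) = 1
s4 = AND(s0, s3) = AND(0, 1) = 0
s5 = XOR(s4, d) = XOR(0, 1) = 1
s6 = AND(s1, s5) = AND(1, 1) = 1
s7 = OR(c, s6) = OR(0, 1) = 1
So s7 = 1.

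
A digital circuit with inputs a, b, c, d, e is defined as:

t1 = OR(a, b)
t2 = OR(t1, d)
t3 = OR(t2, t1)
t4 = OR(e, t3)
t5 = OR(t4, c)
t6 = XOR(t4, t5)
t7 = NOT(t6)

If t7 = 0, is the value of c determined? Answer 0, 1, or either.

t7 = NOT(t6) must be 0, so t6 = 1.
t6 = XOR(t4, t5) must be 1, so t4 and t5 differ.
Every assignment with t7 = 0 has c = 1; there are 1 such assignment(s).
  a=0, b=0, c=1, d=0, e=0

1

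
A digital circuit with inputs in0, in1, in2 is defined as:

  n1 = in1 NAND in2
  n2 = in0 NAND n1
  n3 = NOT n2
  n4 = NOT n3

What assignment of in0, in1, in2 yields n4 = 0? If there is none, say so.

n4 = NOT n3 must be 0, so n3 = 1.
n3 = NOT n2 must be 1, so n2 = 0.
n2 = in0 NAND n1 must be 0, so both in0 = 1 and n1 = 1.
Check with in0=1, in1=0, in2=1:
n1 = in1 NAND in2 = 0 NAND 1 = 1
n2 = in0 NAND n1 = 1 NAND 1 = 0
n3 = NOT n2 = NOT 0 = 1
n4 = NOT n3 = NOT 1 = 0
So n4 = 0 as required.

in0=1, in1=0, in2=1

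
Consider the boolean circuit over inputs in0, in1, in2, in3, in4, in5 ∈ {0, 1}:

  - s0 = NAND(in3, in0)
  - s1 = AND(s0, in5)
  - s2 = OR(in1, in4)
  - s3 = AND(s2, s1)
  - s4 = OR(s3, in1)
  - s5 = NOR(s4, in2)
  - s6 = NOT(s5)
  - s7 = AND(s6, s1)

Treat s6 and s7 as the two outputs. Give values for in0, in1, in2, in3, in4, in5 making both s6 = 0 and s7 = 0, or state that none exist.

Check with in0=0, in1=0, in2=0, in3=1, in4=1, in5=0:
s0 = NAND(in3, in0) = NAND(1, 0) = 1
s1 = AND(s0, in5) = AND(1, 0) = 0
s2 = OR(in1, in4) = OR(0, 1) = 1
s3 = AND(s2, s1) = AND(1, 0) = 0
s4 = OR(s3, in1) = OR(0, 0) = 0
s5 = NOR(s4, in2) = NOR(0, 0) = 1
s6 = NOT(s5) = NOT 1 = 0
s7 = AND(s6, s1) = AND(0, 0) = 0
So s6 = 0 and s7 = 0.

in0=0, in1=0, in2=0, in3=1, in4=1, in5=0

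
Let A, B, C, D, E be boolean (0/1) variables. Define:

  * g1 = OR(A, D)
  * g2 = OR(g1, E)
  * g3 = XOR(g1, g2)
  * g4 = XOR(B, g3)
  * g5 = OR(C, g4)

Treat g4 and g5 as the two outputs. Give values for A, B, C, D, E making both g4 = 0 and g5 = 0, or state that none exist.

A=1, B=0, C=0, D=0, E=0

Check with A=1, B=0, C=0, D=0, E=0:
g1 = OR(A, D) = OR(1, 0) = 1
g2 = OR(g1, E) = OR(1, 0) = 1
g3 = XOR(g1, g2) = XOR(1, 1) = 0
g4 = XOR(B, g3) = XOR(0, 0) = 0
g5 = OR(C, g4) = OR(0, 0) = 0
So g4 = 0 and g5 = 0.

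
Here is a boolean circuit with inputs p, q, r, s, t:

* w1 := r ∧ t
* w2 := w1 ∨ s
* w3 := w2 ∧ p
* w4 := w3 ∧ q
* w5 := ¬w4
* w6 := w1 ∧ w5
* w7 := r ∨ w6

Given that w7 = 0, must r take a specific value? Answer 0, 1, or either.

0

w7 = r ∨ w6 must be 0, so both r = 0 and w6 = 0.
w6 = w1 ∧ w5 must be 0, so at least one of w1, w5 is 0.
Every assignment with w7 = 0 has r = 0; there are 16 such assignment(s).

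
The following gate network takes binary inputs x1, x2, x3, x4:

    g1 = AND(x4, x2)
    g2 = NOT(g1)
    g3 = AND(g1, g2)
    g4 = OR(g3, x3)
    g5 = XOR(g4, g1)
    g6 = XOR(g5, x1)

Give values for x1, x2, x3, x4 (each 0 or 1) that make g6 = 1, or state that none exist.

g6 = XOR(g5, x1) must be 1, so g5 and x1 differ.
Check with x1=0 x2=1 x3=1 x4=0:
g1 = AND(x4, x2) = AND(0, 1) = 0
g2 = NOT(g1) = NOT 0 = 1
g3 = AND(g1, g2) = AND(0, 1) = 0
g4 = OR(g3, x3) = OR(0, 1) = 1
g5 = XOR(g4, g1) = XOR(1, 0) = 1
g6 = XOR(g5, x1) = XOR(1, 0) = 1
So g6 = 1 as required.

x1=0 x2=1 x3=1 x4=0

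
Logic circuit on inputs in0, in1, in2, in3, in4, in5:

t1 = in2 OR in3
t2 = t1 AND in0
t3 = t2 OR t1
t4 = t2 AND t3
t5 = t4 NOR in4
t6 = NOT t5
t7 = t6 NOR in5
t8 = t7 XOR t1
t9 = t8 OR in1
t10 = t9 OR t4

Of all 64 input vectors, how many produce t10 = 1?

t10 = t9 OR t4 must be 1, so at least one of t9, t4 is 1.
Enumerating the 64 input combinations, 55 give t10 = 1 and 9 give t10 = 0.

55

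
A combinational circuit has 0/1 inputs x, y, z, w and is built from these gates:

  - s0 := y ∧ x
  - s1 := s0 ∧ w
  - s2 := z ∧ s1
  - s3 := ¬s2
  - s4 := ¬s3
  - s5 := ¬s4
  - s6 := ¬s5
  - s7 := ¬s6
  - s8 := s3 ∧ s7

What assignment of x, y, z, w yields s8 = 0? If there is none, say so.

x=1 y=1 z=1 w=1

s8 = s3 ∧ s7 must be 0, so at least one of s3, s7 is 0.
Check with x=1 y=1 z=1 w=1:
s0 = y ∧ x = 1 ∧ 1 = 1
s1 = s0 ∧ w = 1 ∧ 1 = 1
s2 = z ∧ s1 = 1 ∧ 1 = 1
s3 = ¬s2 = ¬1 = 0
s4 = ¬s3 = ¬0 = 1
s5 = ¬s4 = ¬1 = 0
s6 = ¬s5 = ¬0 = 1
s7 = ¬s6 = ¬1 = 0
s8 = s3 ∧ s7 = 0 ∧ 0 = 0
So s8 = 0 as required.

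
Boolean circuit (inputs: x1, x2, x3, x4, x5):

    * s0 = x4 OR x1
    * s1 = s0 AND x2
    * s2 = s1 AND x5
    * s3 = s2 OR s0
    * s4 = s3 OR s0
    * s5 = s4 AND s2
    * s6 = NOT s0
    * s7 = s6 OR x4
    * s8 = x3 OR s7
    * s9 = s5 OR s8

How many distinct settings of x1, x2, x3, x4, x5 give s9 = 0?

s9 = s5 OR s8 must be 0, so both s5 = 0 and s8 = 0.
s5 = s4 AND s2 must be 0, so at least one of s4, s2 is 0.
s8 = x3 OR s7 must be 0, so both x3 = 0 and s7 = 0.
Satisfying assignments:
  x1=1, x2=0, x3=0, x4=0, x5=0
  x1=1, x2=0, x3=0, x4=0, x5=1
  x1=1, x2=1, x3=0, x4=0, x5=0

3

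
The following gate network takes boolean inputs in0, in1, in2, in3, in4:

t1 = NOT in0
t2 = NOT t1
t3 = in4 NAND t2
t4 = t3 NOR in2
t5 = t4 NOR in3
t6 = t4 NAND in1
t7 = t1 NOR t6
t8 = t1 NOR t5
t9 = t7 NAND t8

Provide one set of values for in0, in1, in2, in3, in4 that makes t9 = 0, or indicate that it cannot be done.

t9 = t7 NAND t8 must be 0, so both t7 = 1 and t8 = 1.
t7 = t1 NOR t6 must be 1, so both t1 = 0 and t6 = 0.
Check with in0=1, in1=1, in2=0, in3=0, in4=1:
t1 = NOT in0 = NOT 1 = 0
t2 = NOT t1 = NOT 0 = 1
t3 = in4 NAND t2 = 1 NAND 1 = 0
t4 = t3 NOR in2 = 0 NOR 0 = 1
t5 = t4 NOR in3 = 1 NOR 0 = 0
t6 = t4 NAND in1 = 1 NAND 1 = 0
t7 = t1 NOR t6 = 0 NOR 0 = 1
t8 = t1 NOR t5 = 0 NOR 0 = 1
t9 = t7 NAND t8 = 1 NAND 1 = 0
So t9 = 0 as required.

in0=1, in1=1, in2=0, in3=0, in4=1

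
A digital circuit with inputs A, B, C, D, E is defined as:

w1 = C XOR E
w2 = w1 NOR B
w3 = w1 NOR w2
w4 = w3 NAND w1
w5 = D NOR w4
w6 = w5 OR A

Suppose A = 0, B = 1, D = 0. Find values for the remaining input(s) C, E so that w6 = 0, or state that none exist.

C=1, E=0

w6 = w5 OR A must be 0, so both w5 = 0 and A = 0.
w5 = D NOR w4 must be 0, so at least one of D, w4 is 1.
Check with A = 0, B = 1, D = 0 and C=1, E=0:
w1 = C XOR E = 1 XOR 0 = 1
w2 = w1 NOR B = 1 NOR 1 = 0
w3 = w1 NOR w2 = 1 NOR 0 = 0
w4 = w3 NAND w1 = 0 NAND 1 = 1
w5 = D NOR w4 = 0 NOR 1 = 0
w6 = w5 OR A = 0 OR 0 = 0
So w6 = 0.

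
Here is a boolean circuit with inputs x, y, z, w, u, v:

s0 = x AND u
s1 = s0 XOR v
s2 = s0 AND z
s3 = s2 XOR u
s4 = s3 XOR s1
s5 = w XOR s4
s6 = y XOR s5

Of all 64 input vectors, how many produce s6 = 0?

32

s6 = y XOR s5 must be 0, so y and s5 are equal.
Enumerating the 64 input combinations, 32 give s6 = 0 and 32 give s6 = 1.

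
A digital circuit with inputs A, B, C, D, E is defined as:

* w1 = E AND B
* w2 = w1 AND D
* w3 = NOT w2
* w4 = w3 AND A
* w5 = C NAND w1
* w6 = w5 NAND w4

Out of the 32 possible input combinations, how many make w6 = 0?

13

w6 = w5 NAND w4 must be 0, so both w5 = 1 and w4 = 1.
w5 = C NAND w1 must be 1, so at least one of C, w1 is 0.
w4 = w3 AND A must be 1, so both w3 = 1 and A = 1.
Enumerating the 32 input combinations, 13 give w6 = 0 and 19 give w6 = 1.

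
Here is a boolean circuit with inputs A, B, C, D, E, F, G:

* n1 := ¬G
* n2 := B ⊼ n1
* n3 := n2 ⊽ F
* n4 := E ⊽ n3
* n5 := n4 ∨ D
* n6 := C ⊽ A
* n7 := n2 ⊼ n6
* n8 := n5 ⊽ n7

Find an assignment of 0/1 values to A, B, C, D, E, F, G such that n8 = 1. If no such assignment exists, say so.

A=0 B=0 C=0 D=0 E=1 F=1 G=1

n8 = n5 ⊽ n7 must be 1, so both n5 = 0 and n7 = 0.
n5 = n4 ∨ D must be 0, so both n4 = 0 and D = 0.
n7 = n2 ⊼ n6 must be 0, so both n2 = 1 and n6 = 1.
Check with A=0 B=0 C=0 D=0 E=1 F=1 G=1:
n1 = ¬G = ¬1 = 0
n2 = B ⊼ n1 = 0 ⊼ 0 = 1
n3 = n2 ⊽ F = 1 ⊽ 1 = 0
n4 = E ⊽ n3 = 1 ⊽ 0 = 0
n5 = n4 ∨ D = 0 ∨ 0 = 0
n6 = C ⊽ A = 0 ⊽ 0 = 1
n7 = n2 ⊼ n6 = 1 ⊼ 1 = 0
n8 = n5 ⊽ n7 = 0 ⊽ 0 = 1
So n8 = 1 as required.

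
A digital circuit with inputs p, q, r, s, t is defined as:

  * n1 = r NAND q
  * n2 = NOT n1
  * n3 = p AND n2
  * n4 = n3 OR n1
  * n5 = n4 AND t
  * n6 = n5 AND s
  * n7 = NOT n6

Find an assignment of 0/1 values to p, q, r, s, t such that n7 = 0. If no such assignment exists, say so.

n7 = NOT n6 must be 0, so n6 = 1.
n6 = n5 AND s must be 1, so both n5 = 1 and s = 1.
Check with p=0, q=1, r=0, s=1, t=1:
n1 = r NAND q = 0 NAND 1 = 1
n2 = NOT n1 = NOT 1 = 0
n3 = p AND n2 = 0 AND 0 = 0
n4 = n3 OR n1 = 0 OR 1 = 1
n5 = n4 AND t = 1 AND 1 = 1
n6 = n5 AND s = 1 AND 1 = 1
n7 = NOT n6 = NOT 1 = 0
So n7 = 0 as required.

p=0, q=1, r=0, s=1, t=1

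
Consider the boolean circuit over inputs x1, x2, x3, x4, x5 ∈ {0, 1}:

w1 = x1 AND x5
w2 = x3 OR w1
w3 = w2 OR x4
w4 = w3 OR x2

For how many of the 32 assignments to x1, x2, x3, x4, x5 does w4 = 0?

w4 = w3 OR x2 must be 0, so both w3 = 0 and x2 = 0.
w3 = w2 OR x4 must be 0, so both w2 = 0 and x4 = 0.
Enumerating the 32 input combinations, 3 give w4 = 0 and 29 give w4 = 1.

3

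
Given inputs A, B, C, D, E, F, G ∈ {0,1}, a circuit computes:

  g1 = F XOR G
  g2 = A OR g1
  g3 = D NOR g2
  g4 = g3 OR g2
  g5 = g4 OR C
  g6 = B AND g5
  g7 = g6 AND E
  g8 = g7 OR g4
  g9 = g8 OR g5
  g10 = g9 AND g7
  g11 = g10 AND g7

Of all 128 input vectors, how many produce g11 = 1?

30

g11 = g10 AND g7 must be 1, so both g10 = 1 and g7 = 1.
Enumerating the 128 input combinations, 30 give g11 = 1 and 98 give g11 = 0.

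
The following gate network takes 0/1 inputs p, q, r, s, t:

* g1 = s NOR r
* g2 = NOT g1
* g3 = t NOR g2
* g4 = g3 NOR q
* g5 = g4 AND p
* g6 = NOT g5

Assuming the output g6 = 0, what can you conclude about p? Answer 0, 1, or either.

g6 = NOT g5 must be 0, so g5 = 1.
g5 = g4 AND p must be 1, so both g4 = 1 and p = 1.
Every assignment with g6 = 0 has p = 1; there are 7 such assignment(s).

1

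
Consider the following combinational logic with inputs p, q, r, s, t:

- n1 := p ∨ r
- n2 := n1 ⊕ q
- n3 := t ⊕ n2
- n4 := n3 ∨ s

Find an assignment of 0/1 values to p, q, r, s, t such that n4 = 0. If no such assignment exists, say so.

p=1 q=0 r=0 s=0 t=1

Check with p=1 q=0 r=0 s=0 t=1:
n1 = p ∨ r = 1 ∨ 0 = 1
n2 = n1 ⊕ q = 1 ⊕ 0 = 1
n3 = t ⊕ n2 = 1 ⊕ 1 = 0
n4 = n3 ∨ s = 0 ∨ 0 = 0
So n4 = 0 as required.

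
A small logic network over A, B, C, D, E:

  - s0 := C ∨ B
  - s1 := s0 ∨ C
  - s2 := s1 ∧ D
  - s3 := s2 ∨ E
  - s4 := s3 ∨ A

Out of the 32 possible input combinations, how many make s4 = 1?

s4 = s3 ∨ A must be 1, so at least one of s3, A is 1.
Enumerating the 32 input combinations, 27 give s4 = 1 and 5 give s4 = 0.

27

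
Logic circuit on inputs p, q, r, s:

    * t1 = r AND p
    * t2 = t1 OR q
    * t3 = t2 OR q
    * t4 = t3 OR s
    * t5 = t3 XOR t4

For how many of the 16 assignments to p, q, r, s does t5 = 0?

t5 = t3 XOR t4 must be 0, so t3 and t4 are equal.
Enumerating the 16 input combinations, 13 give t5 = 0 and 3 give t5 = 1.

13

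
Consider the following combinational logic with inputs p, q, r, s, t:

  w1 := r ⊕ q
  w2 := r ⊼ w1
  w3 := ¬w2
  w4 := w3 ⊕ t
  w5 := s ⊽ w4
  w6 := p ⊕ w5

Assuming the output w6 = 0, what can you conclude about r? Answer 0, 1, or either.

Both values of r occur among assignments with w6 = 0:
  r=0: p=0, q=0, r=0, s=0, t=1
  r=1: p=0, q=0, r=1, s=0, t=0

either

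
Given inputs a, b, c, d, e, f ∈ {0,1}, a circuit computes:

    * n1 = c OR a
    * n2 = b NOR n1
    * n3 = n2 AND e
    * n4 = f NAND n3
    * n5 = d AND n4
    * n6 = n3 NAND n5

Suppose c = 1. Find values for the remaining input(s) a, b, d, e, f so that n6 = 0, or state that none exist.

With c = 1 fixed, none of the 32 settings of a, b, d, e, f give n6 = 0.
For example, with a=1, b=1, d=1, e=1, f=1:
n1 = c OR a = 1 OR 1 = 1
n2 = b NOR n1 = 1 NOR 1 = 0
n3 = n2 AND e = 0 AND 1 = 0
n4 = f NAND n3 = 1 NAND 0 = 1
n5 = d AND n4 = 1 AND 1 = 1
n6 = n3 NAND n5 = 0 NAND 1 = 1
giving n6 = 1 ≠ 0.

no solution exists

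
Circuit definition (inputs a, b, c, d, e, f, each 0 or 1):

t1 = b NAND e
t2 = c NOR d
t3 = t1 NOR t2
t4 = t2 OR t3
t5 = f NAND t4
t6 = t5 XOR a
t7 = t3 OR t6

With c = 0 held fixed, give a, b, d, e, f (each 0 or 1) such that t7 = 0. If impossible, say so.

a=1 b=0 d=0 e=1 f=0

Check with c = 0 and a=1, b=0, d=0, e=1, f=0:
t1 = b NAND e = 0 NAND 1 = 1
t2 = c NOR d = 0 NOR 0 = 1
t3 = t1 NOR t2 = 1 NOR 1 = 0
t4 = t2 OR t3 = 1 OR 0 = 1
t5 = f NAND t4 = 0 NAND 1 = 1
t6 = t5 XOR a = 1 XOR 1 = 0
t7 = t3 OR t6 = 0 OR 0 = 0
So t7 = 0.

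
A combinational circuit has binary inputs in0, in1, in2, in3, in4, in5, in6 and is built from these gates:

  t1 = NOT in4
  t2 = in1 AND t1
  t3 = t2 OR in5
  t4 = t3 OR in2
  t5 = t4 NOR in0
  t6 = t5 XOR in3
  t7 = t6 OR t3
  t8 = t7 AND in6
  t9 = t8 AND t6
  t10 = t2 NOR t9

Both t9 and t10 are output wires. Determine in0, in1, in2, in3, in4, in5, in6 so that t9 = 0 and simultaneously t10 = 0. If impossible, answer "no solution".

in0=0, in1=1, in2=1, in3=1, in4=0, in5=1, in6=0

Check with in0=0, in1=1, in2=1, in3=1, in4=0, in5=1, in6=0:
t1 = NOT in4 = NOT 0 = 1
t2 = in1 AND t1 = 1 AND 1 = 1
t3 = t2 OR in5 = 1 OR 1 = 1
t4 = t3 OR in2 = 1 OR 1 = 1
t5 = t4 NOR in0 = 1 NOR 0 = 0
t6 = t5 XOR in3 = 0 XOR 1 = 1
t7 = t6 OR t3 = 1 OR 1 = 1
t8 = t7 AND in6 = 1 AND 0 = 0
t9 = t8 AND t6 = 0 AND 1 = 0
t10 = t2 NOR t9 = 1 NOR 0 = 0
So t9 = 0 and t10 = 0.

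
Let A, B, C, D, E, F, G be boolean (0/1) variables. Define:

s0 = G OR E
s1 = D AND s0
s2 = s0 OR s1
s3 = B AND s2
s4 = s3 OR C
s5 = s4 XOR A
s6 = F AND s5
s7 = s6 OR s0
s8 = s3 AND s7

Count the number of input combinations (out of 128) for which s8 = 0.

s8 = s3 AND s7 must be 0, so at least one of s3, s7 is 0.
Enumerating the 128 input combinations, 80 give s8 = 0 and 48 give s8 = 1.

80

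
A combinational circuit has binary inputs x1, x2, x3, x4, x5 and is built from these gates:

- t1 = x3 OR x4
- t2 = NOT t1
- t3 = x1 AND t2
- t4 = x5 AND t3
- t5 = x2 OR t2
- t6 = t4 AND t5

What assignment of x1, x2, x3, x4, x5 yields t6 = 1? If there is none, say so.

x1=1, x2=1, x3=0, x4=0, x5=1

Check with x1=1, x2=1, x3=0, x4=0, x5=1:
t1 = x3 OR x4 = 0 OR 0 = 0
t2 = NOT t1 = NOT 0 = 1
t3 = x1 AND t2 = 1 AND 1 = 1
t4 = x5 AND t3 = 1 AND 1 = 1
t5 = x2 OR t2 = 1 OR 1 = 1
t6 = t4 AND t5 = 1 AND 1 = 1
So t6 = 1 as required.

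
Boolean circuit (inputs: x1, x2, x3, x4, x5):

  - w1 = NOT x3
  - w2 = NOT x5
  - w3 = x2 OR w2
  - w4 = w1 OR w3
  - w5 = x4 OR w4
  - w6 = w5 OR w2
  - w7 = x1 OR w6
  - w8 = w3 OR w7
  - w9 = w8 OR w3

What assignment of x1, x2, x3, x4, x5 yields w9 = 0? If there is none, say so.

w9 = w8 OR w3 must be 0, so both w8 = 0 and w3 = 0.
w8 = w3 OR w7 must be 0, so both w3 = 0 and w7 = 0.
w3 = x2 OR w2 must be 0, so both x2 = 0 and w2 = 0.
Check with x1=0, x2=0, x3=1, x4=0, x5=1:
w1 = NOT x3 = NOT 1 = 0
w2 = NOT x5 = NOT 1 = 0
w3 = x2 OR w2 = 0 OR 0 = 0
w4 = w1 OR w3 = 0 OR 0 = 0
w5 = x4 OR w4 = 0 OR 0 = 0
w6 = w5 OR w2 = 0 OR 0 = 0
w7 = x1 OR w6 = 0 OR 0 = 0
w8 = w3 OR w7 = 0 OR 0 = 0
w9 = w8 OR w3 = 0 OR 0 = 0
So w9 = 0 as required.

x1=0, x2=0, x3=1, x4=0, x5=1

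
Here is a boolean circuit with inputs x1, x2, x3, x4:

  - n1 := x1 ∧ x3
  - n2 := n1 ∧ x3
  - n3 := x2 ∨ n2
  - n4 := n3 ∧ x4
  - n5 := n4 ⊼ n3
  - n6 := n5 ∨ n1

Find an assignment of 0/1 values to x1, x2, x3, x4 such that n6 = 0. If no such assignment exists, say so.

x1=0, x2=1, x3=1, x4=1

n6 = n5 ∨ n1 must be 0, so both n5 = 0 and n1 = 0.
Check with x1=0, x2=1, x3=1, x4=1:
n1 = x1 ∧ x3 = 0 ∧ 1 = 0
n2 = n1 ∧ x3 = 0 ∧ 1 = 0
n3 = x2 ∨ n2 = 1 ∨ 0 = 1
n4 = n3 ∧ x4 = 1 ∧ 1 = 1
n5 = n4 ⊼ n3 = 1 ⊼ 1 = 0
n6 = n5 ∨ n1 = 0 ∨ 0 = 0
So n6 = 0 as required.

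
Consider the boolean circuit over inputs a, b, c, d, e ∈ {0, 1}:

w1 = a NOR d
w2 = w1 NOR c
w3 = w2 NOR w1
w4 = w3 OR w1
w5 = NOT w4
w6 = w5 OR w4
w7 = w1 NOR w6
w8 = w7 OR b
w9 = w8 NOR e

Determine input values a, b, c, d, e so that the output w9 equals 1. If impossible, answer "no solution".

a=1, b=0, c=1, d=0, e=0

w9 = w8 NOR e must be 1, so both w8 = 0 and e = 0.
w8 = w7 OR b must be 0, so both w7 = 0 and b = 0.
Check with a=1, b=0, c=1, d=0, e=0:
w1 = a NOR d = 1 NOR 0 = 0
w2 = w1 NOR c = 0 NOR 1 = 0
w3 = w2 NOR w1 = 0 NOR 0 = 1
w4 = w3 OR w1 = 1 OR 0 = 1
w5 = NOT w4 = NOT 1 = 0
w6 = w5 OR w4 = 0 OR 1 = 1
w7 = w1 NOR w6 = 0 NOR 1 = 0
w8 = w7 OR b = 0 OR 0 = 0
w9 = w8 NOR e = 0 NOR 0 = 1
So w9 = 1 as required.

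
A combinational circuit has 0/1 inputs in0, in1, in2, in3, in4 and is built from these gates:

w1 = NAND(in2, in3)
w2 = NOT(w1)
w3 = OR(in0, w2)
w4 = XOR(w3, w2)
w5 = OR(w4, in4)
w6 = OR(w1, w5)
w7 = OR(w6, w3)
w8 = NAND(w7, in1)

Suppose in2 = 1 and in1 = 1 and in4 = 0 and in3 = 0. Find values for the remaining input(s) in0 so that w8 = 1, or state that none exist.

With in2 = 1 and in1 = 1 and in4 = 0 and in3 = 0 fixed, none of the 2 settings of in0 give w8 = 1.
For example, with in0=1:
w1 = NAND(in2, in3) = NAND(1, 0) = 1
w2 = NOT(w1) = NOT 1 = 0
w3 = OR(in0, w2) = OR(1, 0) = 1
w4 = XOR(w3, w2) = XOR(1, 0) = 1
w5 = OR(w4, in4) = OR(1, 0) = 1
w6 = OR(w1, w5) = OR(1, 1) = 1
w7 = OR(w6, w3) = OR(1, 1) = 1
w8 = NAND(w7, in1) = NAND(1, 1) = 0
giving w8 = 0 ≠ 1.

no solution exists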